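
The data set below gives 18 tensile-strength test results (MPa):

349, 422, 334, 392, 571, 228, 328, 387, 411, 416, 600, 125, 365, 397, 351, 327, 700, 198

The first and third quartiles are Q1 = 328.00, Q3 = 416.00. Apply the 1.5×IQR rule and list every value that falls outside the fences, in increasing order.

IQR = Q3 − Q1 = 416.00 − 328.00 = 88.00.
Lower fence = Q1 − 1.5·IQR = 328.00 − 132.00 = 196.00.
Upper fence = Q3 + 1.5·IQR = 416.00 + 132.00 = 548.00.
125 < 196.00 → outlier.
571 > 548.00 → outlier.
600 > 548.00 → outlier.
700 > 548.00 → outlier.
All remaining values lie within [196.00, 548.00].

125, 571, 600, 700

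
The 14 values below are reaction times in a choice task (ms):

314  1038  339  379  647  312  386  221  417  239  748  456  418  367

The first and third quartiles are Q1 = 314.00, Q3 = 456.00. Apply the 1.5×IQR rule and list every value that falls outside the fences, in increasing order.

748, 1038

IQR = Q3 − Q1 = 456.00 − 314.00 = 142.00.
Lower fence = Q1 − 1.5·IQR = 314.00 − 213.00 = 101.00.
Upper fence = Q3 + 1.5·IQR = 456.00 + 213.00 = 669.00.
748 > 669.00 → outlier.
1038 > 669.00 → outlier.
All remaining values lie within [101.00, 669.00].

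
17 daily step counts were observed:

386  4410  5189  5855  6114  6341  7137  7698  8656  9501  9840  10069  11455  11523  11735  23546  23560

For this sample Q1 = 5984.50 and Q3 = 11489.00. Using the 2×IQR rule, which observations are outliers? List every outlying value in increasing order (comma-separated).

23546, 23560

IQR = Q3 − Q1 = 11489.00 − 5984.50 = 5504.50.
Lower fence = Q1 − 2·IQR = 5984.50 − 11009.00 = -5024.50.
Upper fence = Q3 + 2·IQR = 11489.00 + 11009.00 = 22498.00.
23546 > 22498.00 → outlier.
23560 > 22498.00 → outlier.
All remaining values lie within [-5024.50, 22498.00].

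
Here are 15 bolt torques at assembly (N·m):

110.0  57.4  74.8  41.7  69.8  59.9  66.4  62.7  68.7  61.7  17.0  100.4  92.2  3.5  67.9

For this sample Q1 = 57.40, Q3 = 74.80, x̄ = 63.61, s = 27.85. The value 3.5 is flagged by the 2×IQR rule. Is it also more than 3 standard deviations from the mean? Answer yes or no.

z = (3.5 − 63.61) / 27.85 = -2.16.
|z| = 2.16 ≤ 3.

no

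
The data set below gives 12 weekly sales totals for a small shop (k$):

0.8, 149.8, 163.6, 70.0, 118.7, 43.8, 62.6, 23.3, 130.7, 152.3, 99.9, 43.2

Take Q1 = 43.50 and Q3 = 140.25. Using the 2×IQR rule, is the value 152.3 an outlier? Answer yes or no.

no

IQR = Q3 − Q1 = 140.25 − 43.50 = 96.75.
Lower fence = Q1 − 2·IQR = 43.50 − 193.50 = -150.00.
Upper fence = Q3 + 2·IQR = 140.25 + 193.50 = 333.75.
152.3 lies within [-150.00, 333.75].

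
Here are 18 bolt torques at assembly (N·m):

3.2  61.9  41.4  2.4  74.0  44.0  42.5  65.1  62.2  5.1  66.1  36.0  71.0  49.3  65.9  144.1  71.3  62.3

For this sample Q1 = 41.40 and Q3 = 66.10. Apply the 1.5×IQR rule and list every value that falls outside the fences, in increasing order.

2.4, 3.2, 144.1

IQR = Q3 − Q1 = 66.10 − 41.40 = 24.70.
Lower fence = Q1 − 1.5·IQR = 41.40 − 37.05 = 4.35.
Upper fence = Q3 + 1.5·IQR = 66.10 + 37.05 = 103.15.
2.4 < 4.35 → outlier.
3.2 < 4.35 → outlier.
144.1 > 103.15 → outlier.
All remaining values lie within [4.35, 103.15].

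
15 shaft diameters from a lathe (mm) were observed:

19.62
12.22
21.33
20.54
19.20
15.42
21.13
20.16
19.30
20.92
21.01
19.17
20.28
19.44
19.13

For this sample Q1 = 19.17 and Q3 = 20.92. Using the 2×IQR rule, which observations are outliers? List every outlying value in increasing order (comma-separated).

12.22, 15.42

IQR = Q3 − Q1 = 20.92 − 19.17 = 1.75.
Lower fence = Q1 − 2·IQR = 19.17 − 3.50 = 15.67.
Upper fence = Q3 + 2·IQR = 20.92 + 3.50 = 24.42.
12.22 < 15.67 → outlier.
15.42 < 15.67 → outlier.
All remaining values lie within [15.67, 24.42].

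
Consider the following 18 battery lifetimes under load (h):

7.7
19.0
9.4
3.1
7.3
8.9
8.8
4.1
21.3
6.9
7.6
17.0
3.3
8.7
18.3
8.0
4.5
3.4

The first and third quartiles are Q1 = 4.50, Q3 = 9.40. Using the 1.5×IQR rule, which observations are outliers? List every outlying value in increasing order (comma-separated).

IQR = Q3 − Q1 = 9.40 − 4.50 = 4.90.
Lower fence = Q1 − 1.5·IQR = 4.50 − 7.35 = -2.85.
Upper fence = Q3 + 1.5·IQR = 9.40 + 7.35 = 16.75.
17.0 > 16.75 → outlier.
18.3 > 16.75 → outlier.
19.0 > 16.75 → outlier.
21.3 > 16.75 → outlier.
All remaining values lie within [-2.85, 16.75].

17.0, 18.3, 19.0, 21.3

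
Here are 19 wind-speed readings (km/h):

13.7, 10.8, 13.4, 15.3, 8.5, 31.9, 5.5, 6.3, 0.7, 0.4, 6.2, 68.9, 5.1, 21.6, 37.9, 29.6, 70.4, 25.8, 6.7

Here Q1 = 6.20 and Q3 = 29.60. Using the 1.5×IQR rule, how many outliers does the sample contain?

2

IQR = 23.40; fences at 6.20 − 35.10 = -28.90 and 29.60 + 35.10 = 64.70.
Outside the cutoffs: 68.9, 70.4.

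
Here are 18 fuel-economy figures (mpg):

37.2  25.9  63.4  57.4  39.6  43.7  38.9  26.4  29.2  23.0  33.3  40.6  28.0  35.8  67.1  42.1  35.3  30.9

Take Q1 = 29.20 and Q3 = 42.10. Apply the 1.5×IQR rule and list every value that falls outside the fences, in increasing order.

IQR = Q3 − Q1 = 42.10 − 29.20 = 12.90.
Lower fence = Q1 − 1.5·IQR = 29.20 − 19.35 = 9.85.
Upper fence = Q3 + 1.5·IQR = 42.10 + 19.35 = 61.45.
63.4 > 61.45 → outlier.
67.1 > 61.45 → outlier.
All remaining values lie within [9.85, 61.45].

63.4, 67.1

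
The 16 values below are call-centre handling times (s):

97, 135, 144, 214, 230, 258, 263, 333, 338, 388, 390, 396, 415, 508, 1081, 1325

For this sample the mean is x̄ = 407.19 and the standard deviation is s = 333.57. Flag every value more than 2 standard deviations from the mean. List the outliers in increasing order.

1081, 1325

Cutoffs at x̄ ± 2s: 407.19 ± 2·333.57 = [-259.95, 1074.33].
1081: z = 2.02, |z| > 2 → outlier.
1325: z = 2.75, |z| > 2 → outlier.
Every other value lies within [-259.95, 1074.33].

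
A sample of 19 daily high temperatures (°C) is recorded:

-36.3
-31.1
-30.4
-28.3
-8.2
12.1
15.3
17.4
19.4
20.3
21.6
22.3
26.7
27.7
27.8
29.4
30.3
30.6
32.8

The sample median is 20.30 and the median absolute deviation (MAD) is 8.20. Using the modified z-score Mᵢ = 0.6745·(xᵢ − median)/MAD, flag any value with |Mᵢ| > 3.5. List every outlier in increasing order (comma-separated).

-36.3, -31.1, -30.4, -28.3

|Mᵢ| > 3.5 ⇔ |xᵢ − 20.30| > 3.5·8.20/0.6745 = 42.55.
So outliers lie outside [-22.25, 62.85].
-36.3: M = -4.66 → outlier.
-31.1: M = -4.23 → outlier.
-30.4: M = -4.17 → outlier.
-28.3: M = -4.00 → outlier.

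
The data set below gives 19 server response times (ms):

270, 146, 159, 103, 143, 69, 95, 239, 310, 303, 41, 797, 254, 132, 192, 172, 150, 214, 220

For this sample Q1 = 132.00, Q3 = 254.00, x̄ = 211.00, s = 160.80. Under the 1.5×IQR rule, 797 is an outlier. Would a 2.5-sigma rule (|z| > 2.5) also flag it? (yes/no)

yes

z = (797 − 211.00) / 160.80 = 3.64.
|z| = 3.64 > 2.5.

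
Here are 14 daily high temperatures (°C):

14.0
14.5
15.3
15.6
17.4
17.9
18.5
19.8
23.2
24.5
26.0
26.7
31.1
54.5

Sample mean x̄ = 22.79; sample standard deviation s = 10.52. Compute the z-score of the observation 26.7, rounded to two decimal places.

0.37

z = (26.7 − 22.79) / 10.52 = 0.37.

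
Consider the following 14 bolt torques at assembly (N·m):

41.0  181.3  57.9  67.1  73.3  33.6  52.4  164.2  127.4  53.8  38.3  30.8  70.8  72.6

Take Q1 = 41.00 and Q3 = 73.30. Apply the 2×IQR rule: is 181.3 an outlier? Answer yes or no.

IQR = Q3 − Q1 = 73.30 − 41.00 = 32.30.
Lower fence = Q1 − 2·IQR = 41.00 − 64.60 = -23.60.
Upper fence = Q3 + 2·IQR = 73.30 + 64.60 = 137.90.
181.3 lies above the upper fence.

yes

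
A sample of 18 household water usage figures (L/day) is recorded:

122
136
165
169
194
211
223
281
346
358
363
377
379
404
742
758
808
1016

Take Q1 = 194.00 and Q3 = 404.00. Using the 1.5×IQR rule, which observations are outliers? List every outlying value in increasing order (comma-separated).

IQR = Q3 − Q1 = 404.00 − 194.00 = 210.00.
Lower fence = Q1 − 1.5·IQR = 194.00 − 315.00 = -121.00.
Upper fence = Q3 + 1.5·IQR = 404.00 + 315.00 = 719.00.
742 > 719.00 → outlier.
758 > 719.00 → outlier.
808 > 719.00 → outlier.
1016 > 719.00 → outlier.
All remaining values lie within [-121.00, 719.00].

742, 758, 808, 1016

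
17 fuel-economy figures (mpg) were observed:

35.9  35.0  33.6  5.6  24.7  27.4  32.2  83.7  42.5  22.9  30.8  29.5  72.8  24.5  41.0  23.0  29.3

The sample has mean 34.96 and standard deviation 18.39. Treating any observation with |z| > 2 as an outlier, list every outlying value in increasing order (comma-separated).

72.8, 83.7

Cutoffs at x̄ ± 2s: 34.96 ± 2·18.39 = [-1.82, 71.74].
72.8: z = 2.06, |z| > 2 → outlier.
83.7: z = 2.65, |z| > 2 → outlier.
Every other value lies within [-1.82, 71.74].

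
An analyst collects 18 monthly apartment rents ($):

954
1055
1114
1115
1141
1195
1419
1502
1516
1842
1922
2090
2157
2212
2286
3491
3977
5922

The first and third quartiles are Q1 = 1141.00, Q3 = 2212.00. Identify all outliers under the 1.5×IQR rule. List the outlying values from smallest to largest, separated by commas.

3977, 5922

IQR = Q3 − Q1 = 2212.00 − 1141.00 = 1071.00.
Lower fence = Q1 − 1.5·IQR = 1141.00 − 1606.50 = -465.50.
Upper fence = Q3 + 1.5·IQR = 2212.00 + 1606.50 = 3818.50.
3977 > 3818.50 → outlier.
5922 > 3818.50 → outlier.
All remaining values lie within [-465.50, 3818.50].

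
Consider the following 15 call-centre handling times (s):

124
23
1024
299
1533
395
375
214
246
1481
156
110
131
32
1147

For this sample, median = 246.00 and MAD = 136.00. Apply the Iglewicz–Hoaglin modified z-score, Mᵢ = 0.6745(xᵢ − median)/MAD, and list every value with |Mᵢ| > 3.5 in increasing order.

|Mᵢ| > 3.5 ⇔ |xᵢ − 246.00| > 3.5·136.00/0.6745 = 705.71.
So outliers lie outside [-459.71, 951.71].
1024: M = 3.86 → outlier.
1147: M = 4.47 → outlier.
1481: M = 6.13 → outlier.
1533: M = 6.38 → outlier.

1024, 1147, 1481, 1533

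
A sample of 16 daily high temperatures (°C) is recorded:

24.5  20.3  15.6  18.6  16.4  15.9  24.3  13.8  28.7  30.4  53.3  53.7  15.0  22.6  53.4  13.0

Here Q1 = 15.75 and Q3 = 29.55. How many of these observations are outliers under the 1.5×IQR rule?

3

IQR = 13.80; fences at 15.75 − 20.70 = -4.95 and 29.55 + 20.70 = 50.25.
Outside the cutoffs: 53.3, 53.4, 53.7.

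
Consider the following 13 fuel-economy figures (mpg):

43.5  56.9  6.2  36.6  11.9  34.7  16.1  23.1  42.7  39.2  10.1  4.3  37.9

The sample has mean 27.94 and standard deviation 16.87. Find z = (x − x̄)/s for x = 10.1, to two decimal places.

z = (10.1 − 27.94) / 16.87 = -1.06.

-1.06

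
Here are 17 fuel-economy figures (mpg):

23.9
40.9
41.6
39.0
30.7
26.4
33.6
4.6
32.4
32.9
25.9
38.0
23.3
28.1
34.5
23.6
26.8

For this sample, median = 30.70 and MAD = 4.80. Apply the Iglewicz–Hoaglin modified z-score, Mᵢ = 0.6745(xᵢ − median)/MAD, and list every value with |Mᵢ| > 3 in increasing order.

|Mᵢ| > 3 ⇔ |xᵢ − 30.70| > 3·4.80/0.6745 = 21.35.
So outliers lie outside [9.35, 52.05].
4.6: M = -3.67 → outlier.

4.6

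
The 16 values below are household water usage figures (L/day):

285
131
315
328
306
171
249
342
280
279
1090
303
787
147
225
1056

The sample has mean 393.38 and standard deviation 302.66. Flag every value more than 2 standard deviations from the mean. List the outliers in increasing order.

1056, 1090

Cutoffs at x̄ ± 2s: 393.38 ± 2·302.66 = [-211.94, 998.70].
1056: z = 2.19, |z| > 2 → outlier.
1090: z = 2.30, |z| > 2 → outlier.
Every other value lies within [-211.94, 998.70].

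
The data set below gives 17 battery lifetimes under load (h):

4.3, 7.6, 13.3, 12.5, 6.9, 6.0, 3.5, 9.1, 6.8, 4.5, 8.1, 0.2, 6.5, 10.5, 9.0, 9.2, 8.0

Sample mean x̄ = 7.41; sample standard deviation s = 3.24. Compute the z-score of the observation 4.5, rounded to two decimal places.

z = (4.5 − 7.41) / 3.24 = -0.90.

-0.90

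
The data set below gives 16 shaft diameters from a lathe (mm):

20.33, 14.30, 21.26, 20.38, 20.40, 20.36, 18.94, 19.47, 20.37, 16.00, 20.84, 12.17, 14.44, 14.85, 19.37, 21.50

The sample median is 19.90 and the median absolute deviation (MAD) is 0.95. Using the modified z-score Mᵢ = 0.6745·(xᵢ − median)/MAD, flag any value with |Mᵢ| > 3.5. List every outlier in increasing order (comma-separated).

|Mᵢ| > 3.5 ⇔ |xᵢ − 19.90| > 3.5·0.95/0.6745 = 4.93.
So outliers lie outside [14.97, 24.83].
12.17: M = -5.49 → outlier.
14.30: M = -3.98 → outlier.
14.44: M = -3.88 → outlier.
14.85: M = -3.59 → outlier.

12.17, 14.30, 14.44, 14.85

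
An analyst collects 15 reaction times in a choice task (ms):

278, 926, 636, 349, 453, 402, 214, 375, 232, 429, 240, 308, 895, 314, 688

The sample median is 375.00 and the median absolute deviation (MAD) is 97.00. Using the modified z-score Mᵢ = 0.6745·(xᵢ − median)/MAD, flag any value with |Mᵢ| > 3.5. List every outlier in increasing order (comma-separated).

|Mᵢ| > 3.5 ⇔ |xᵢ − 375.00| > 3.5·97.00/0.6745 = 503.34.
So outliers lie outside [-128.34, 878.34].
895: M = 3.62 → outlier.
926: M = 3.83 → outlier.

895, 926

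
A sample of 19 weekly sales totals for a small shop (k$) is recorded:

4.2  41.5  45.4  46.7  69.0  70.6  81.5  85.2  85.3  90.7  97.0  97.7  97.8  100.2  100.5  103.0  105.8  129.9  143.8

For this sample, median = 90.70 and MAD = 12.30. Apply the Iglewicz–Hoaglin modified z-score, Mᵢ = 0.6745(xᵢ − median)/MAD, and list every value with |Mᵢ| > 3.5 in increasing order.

|Mᵢ| > 3.5 ⇔ |xᵢ − 90.70| > 3.5·12.30/0.6745 = 63.83.
So outliers lie outside [26.87, 154.53].
4.2: M = -4.74 → outlier.

4.2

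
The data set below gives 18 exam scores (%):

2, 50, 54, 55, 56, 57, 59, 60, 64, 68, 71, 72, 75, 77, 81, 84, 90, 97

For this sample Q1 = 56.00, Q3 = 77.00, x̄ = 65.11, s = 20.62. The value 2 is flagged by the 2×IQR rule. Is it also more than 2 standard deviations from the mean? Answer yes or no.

z = (2 − 65.11) / 20.62 = -3.06.
|z| = 3.06 > 2.

yes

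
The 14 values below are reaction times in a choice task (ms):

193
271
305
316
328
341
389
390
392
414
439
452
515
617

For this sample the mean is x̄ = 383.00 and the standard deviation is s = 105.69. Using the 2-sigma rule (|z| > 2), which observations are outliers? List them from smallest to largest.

617

Cutoffs at x̄ ± 2s: 383.00 ± 2·105.69 = [171.62, 594.38].
617: z = 2.21, |z| > 2 → outlier.
Every other value lies within [171.62, 594.38].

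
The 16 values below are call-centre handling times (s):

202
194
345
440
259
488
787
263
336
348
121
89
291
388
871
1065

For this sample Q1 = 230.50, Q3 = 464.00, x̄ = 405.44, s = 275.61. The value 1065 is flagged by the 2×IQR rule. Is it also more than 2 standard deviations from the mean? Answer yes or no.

yes

z = (1065 − 405.44) / 275.61 = 2.39.
|z| = 2.39 > 2.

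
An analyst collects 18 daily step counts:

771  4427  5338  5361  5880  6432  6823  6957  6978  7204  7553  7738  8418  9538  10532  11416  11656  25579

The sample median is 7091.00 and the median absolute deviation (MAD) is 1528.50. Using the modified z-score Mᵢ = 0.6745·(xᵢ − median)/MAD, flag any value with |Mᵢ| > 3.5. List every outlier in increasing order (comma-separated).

|Mᵢ| > 3.5 ⇔ |xᵢ − 7091.00| > 3.5·1528.50/0.6745 = 7931.43.
So outliers lie outside [-840.43, 15022.43].
25579: M = 8.16 → outlier.

25579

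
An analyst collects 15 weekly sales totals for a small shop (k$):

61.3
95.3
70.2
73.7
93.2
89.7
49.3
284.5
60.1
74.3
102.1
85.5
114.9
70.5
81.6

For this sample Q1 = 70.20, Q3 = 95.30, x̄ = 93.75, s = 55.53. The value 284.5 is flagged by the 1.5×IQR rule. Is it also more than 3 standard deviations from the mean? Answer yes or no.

yes

z = (284.5 − 93.75) / 55.53 = 3.44.
|z| = 3.44 > 3.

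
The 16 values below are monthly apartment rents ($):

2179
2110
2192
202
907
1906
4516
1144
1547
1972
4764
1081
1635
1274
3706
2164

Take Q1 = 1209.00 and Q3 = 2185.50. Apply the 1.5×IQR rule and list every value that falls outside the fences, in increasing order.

3706, 4516, 4764

IQR = Q3 − Q1 = 2185.50 − 1209.00 = 976.50.
Lower fence = Q1 − 1.5·IQR = 1209.00 − 1464.75 = -255.75.
Upper fence = Q3 + 1.5·IQR = 2185.50 + 1464.75 = 3650.25.
3706 > 3650.25 → outlier.
4516 > 3650.25 → outlier.
4764 > 3650.25 → outlier.
All remaining values lie within [-255.75, 3650.25].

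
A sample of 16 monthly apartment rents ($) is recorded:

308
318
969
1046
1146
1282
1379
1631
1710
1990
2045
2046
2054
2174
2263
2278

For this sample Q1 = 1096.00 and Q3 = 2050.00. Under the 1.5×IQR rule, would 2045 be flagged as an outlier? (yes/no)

IQR = Q3 − Q1 = 2050.00 − 1096.00 = 954.00.
Lower fence = Q1 − 1.5·IQR = 1096.00 − 1431.00 = -335.00.
Upper fence = Q3 + 1.5·IQR = 2050.00 + 1431.00 = 3481.00.
2045 lies within [-335.00, 3481.00].

no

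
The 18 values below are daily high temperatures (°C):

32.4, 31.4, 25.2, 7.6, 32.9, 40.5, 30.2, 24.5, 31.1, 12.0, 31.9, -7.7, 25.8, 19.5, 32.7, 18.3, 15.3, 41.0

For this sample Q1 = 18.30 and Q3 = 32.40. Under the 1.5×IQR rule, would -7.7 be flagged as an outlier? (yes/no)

IQR = Q3 − Q1 = 32.40 − 18.30 = 14.10.
Lower fence = Q1 − 1.5·IQR = 18.30 − 21.15 = -2.85.
Upper fence = Q3 + 1.5·IQR = 32.40 + 21.15 = 53.55.
-7.7 lies below the lower fence.

yes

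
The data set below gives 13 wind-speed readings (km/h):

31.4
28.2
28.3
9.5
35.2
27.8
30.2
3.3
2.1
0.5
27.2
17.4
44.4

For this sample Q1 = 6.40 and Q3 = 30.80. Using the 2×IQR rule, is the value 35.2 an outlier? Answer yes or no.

no

IQR = Q3 − Q1 = 30.80 − 6.40 = 24.40.
Lower fence = Q1 − 2·IQR = 6.40 − 48.80 = -42.40.
Upper fence = Q3 + 2·IQR = 30.80 + 48.80 = 79.60.
35.2 lies within [-42.40, 79.60].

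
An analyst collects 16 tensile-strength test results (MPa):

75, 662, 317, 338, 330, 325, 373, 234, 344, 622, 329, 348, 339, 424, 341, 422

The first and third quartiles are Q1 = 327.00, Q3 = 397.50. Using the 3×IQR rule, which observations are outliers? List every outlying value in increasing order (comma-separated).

75, 622, 662

IQR = Q3 − Q1 = 397.50 − 327.00 = 70.50.
Lower fence = Q1 − 3·IQR = 327.00 − 211.50 = 115.50.
Upper fence = Q3 + 3·IQR = 397.50 + 211.50 = 609.00.
75 < 115.50 → outlier.
622 > 609.00 → outlier.
662 > 609.00 → outlier.
All remaining values lie within [115.50, 609.00].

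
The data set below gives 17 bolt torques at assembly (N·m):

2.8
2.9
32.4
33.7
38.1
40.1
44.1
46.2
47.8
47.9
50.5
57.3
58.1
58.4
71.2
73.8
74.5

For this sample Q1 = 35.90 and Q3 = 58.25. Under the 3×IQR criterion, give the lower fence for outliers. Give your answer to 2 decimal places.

IQR = Q3 − Q1 = 58.25 − 35.90 = 22.35.
Lower fence = Q1 − 3·IQR = 35.90 − 67.05 = -31.15.
Upper fence = Q3 + 3·IQR = 58.25 + 67.05 = 125.30.

-31.15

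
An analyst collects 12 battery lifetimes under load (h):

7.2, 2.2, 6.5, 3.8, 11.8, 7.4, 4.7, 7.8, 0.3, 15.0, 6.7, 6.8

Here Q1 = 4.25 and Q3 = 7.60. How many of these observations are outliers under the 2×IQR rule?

1

IQR = 3.35; fences at 4.25 − 6.70 = -2.45 and 7.60 + 6.70 = 14.30.
Outside the cutoffs: 15.0.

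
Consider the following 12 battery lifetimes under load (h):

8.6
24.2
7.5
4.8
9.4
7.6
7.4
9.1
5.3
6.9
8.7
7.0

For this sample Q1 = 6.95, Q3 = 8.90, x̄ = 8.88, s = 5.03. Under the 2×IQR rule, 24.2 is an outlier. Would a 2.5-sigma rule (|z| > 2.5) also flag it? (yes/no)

yes

z = (24.2 − 8.88) / 5.03 = 3.05.
|z| = 3.05 > 2.5.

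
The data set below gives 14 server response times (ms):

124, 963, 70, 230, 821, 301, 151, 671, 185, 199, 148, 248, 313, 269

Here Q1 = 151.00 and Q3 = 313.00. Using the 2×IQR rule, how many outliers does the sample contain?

IQR = 162.00; fences at 151.00 − 324.00 = -173.00 and 313.00 + 324.00 = 637.00.
Outside the cutoffs: 671, 821, 963.

3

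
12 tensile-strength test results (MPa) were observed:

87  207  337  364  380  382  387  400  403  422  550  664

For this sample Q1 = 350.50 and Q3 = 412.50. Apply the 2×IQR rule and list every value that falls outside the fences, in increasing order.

87, 207, 550, 664

IQR = Q3 − Q1 = 412.50 − 350.50 = 62.00.
Lower fence = Q1 − 2·IQR = 350.50 − 124.00 = 226.50.
Upper fence = Q3 + 2·IQR = 412.50 + 124.00 = 536.50.
87 < 226.50 → outlier.
207 < 226.50 → outlier.
550 > 536.50 → outlier.
664 > 536.50 → outlier.
All remaining values lie within [226.50, 536.50].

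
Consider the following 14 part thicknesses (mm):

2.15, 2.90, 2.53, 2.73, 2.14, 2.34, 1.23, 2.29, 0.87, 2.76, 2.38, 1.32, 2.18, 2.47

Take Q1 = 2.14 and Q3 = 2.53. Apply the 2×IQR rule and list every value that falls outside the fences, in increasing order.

0.87, 1.23, 1.32

IQR = Q3 − Q1 = 2.53 − 2.14 = 0.39.
Lower fence = Q1 − 2·IQR = 2.14 − 0.78 = 1.36.
Upper fence = Q3 + 2·IQR = 2.53 + 0.78 = 3.31.
0.87 < 1.36 → outlier.
1.23 < 1.36 → outlier.
1.32 < 1.36 → outlier.
All remaining values lie within [1.36, 3.31].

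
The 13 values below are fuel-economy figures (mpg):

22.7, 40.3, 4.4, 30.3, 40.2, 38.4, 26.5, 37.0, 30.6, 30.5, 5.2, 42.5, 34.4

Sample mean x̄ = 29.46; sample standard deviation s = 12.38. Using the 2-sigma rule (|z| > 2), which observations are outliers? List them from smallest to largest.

Cutoffs at x̄ ± 2s: 29.46 ± 2·12.38 = [4.70, 54.22].
4.4: z = -2.02, |z| > 2 → outlier.
Every other value lies within [4.70, 54.22].

4.4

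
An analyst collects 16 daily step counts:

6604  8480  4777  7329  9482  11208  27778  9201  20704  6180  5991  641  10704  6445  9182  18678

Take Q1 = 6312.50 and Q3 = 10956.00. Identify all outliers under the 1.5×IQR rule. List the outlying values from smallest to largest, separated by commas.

IQR = Q3 − Q1 = 10956.00 − 6312.50 = 4643.50.
Lower fence = Q1 − 1.5·IQR = 6312.50 − 6965.25 = -652.75.
Upper fence = Q3 + 1.5·IQR = 10956.00 + 6965.25 = 17921.25.
18678 > 17921.25 → outlier.
20704 > 17921.25 → outlier.
27778 > 17921.25 → outlier.
All remaining values lie within [-652.75, 17921.25].

18678, 20704, 27778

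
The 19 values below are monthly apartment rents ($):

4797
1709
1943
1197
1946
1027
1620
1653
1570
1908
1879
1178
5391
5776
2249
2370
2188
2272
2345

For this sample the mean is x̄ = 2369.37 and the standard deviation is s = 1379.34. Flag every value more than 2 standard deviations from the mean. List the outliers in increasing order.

5391, 5776

Cutoffs at x̄ ± 2s: 2369.37 ± 2·1379.34 = [-389.31, 5128.05].
5391: z = 2.19, |z| > 2 → outlier.
5776: z = 2.47, |z| > 2 → outlier.
Every other value lies within [-389.31, 5128.05].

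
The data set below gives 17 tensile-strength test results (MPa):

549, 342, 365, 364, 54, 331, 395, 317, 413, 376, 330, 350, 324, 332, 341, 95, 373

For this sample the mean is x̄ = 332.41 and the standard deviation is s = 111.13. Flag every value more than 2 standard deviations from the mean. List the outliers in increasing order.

54, 95

Cutoffs at x̄ ± 2s: 332.41 ± 2·111.13 = [110.15, 554.67].
54: z = -2.51, |z| > 2 → outlier.
95: z = -2.14, |z| > 2 → outlier.
Every other value lies within [110.15, 554.67].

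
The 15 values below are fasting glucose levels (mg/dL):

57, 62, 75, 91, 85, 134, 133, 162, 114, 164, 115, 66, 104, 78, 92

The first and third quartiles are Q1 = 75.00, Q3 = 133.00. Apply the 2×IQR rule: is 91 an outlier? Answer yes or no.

IQR = Q3 − Q1 = 133.00 − 75.00 = 58.00.
Lower fence = Q1 − 2·IQR = 75.00 − 116.00 = -41.00.
Upper fence = Q3 + 2·IQR = 133.00 + 116.00 = 249.00.
91 lies within [-41.00, 249.00].

no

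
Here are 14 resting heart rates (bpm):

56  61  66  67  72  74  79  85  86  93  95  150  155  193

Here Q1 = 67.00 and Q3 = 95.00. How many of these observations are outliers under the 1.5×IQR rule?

IQR = 28.00; fences at 67.00 − 42.00 = 25.00 and 95.00 + 42.00 = 137.00.
Outside the cutoffs: 150, 155, 193.

3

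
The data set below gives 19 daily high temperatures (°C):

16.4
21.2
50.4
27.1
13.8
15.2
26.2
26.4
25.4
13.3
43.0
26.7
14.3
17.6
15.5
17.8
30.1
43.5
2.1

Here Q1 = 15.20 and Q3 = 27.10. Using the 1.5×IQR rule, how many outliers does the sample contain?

1

IQR = 11.90; fences at 15.20 − 17.85 = -2.65 and 27.10 + 17.85 = 44.95.
Outside the cutoffs: 50.4.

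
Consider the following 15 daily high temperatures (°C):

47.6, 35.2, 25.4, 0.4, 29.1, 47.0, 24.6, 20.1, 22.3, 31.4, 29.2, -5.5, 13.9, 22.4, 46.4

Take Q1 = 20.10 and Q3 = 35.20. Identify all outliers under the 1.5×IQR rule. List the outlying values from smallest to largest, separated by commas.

-5.5

IQR = Q3 − Q1 = 35.20 − 20.10 = 15.10.
Lower fence = Q1 − 1.5·IQR = 20.10 − 22.65 = -2.55.
Upper fence = Q3 + 1.5·IQR = 35.20 + 22.65 = 57.85.
-5.5 < -2.55 → outlier.
All remaining values lie within [-2.55, 57.85].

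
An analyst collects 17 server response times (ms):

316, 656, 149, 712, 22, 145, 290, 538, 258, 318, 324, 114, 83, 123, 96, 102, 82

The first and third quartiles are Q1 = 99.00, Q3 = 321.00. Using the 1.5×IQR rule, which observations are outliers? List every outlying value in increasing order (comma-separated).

656, 712

IQR = Q3 − Q1 = 321.00 − 99.00 = 222.00.
Lower fence = Q1 − 1.5·IQR = 99.00 − 333.00 = -234.00.
Upper fence = Q3 + 1.5·IQR = 321.00 + 333.00 = 654.00.
656 > 654.00 → outlier.
712 > 654.00 → outlier.
All remaining values lie within [-234.00, 654.00].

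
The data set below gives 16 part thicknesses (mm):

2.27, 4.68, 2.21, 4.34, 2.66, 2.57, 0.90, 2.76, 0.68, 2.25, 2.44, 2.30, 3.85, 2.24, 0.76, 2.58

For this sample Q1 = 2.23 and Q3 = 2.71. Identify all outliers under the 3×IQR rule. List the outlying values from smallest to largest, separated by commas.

0.68, 0.76, 4.34, 4.68

IQR = Q3 − Q1 = 2.71 − 2.23 = 0.48.
Lower fence = Q1 − 3·IQR = 2.23 − 1.44 = 0.79.
Upper fence = Q3 + 3·IQR = 2.71 + 1.44 = 4.15.
0.68 < 0.79 → outlier.
0.76 < 0.79 → outlier.
4.34 > 4.15 → outlier.
4.68 > 4.15 → outlier.
All remaining values lie within [0.79, 4.15].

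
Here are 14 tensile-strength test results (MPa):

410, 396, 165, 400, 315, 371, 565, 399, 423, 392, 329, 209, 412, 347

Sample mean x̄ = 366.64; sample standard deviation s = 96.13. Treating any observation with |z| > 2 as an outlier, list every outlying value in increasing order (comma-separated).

165, 565

Cutoffs at x̄ ± 2s: 366.64 ± 2·96.13 = [174.38, 558.90].
165: z = -2.10, |z| > 2 → outlier.
565: z = 2.06, |z| > 2 → outlier.
Every other value lies within [174.38, 558.90].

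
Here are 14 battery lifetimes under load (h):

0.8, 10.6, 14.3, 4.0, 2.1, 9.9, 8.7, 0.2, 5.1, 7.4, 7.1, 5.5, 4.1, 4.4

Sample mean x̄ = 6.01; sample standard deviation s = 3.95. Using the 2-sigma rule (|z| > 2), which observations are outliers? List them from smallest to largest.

14.3

Cutoffs at x̄ ± 2s: 6.01 ± 2·3.95 = [-1.89, 13.91].
14.3: z = 2.10, |z| > 2 → outlier.
Every other value lies within [-1.89, 13.91].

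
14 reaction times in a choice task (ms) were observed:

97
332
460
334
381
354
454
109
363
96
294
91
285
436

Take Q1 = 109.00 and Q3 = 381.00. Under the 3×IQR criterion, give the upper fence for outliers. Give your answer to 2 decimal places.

IQR = Q3 − Q1 = 381.00 − 109.00 = 272.00.
Lower fence = Q1 − 3·IQR = 109.00 − 816.00 = -707.00.
Upper fence = Q3 + 3·IQR = 381.00 + 816.00 = 1197.00.

1197.00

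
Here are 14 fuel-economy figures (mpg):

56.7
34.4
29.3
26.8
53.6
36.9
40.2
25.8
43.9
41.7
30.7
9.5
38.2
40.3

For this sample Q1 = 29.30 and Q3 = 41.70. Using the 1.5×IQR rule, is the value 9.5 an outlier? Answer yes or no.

yes

IQR = Q3 − Q1 = 41.70 − 29.30 = 12.40.
Lower fence = Q1 − 1.5·IQR = 29.30 − 18.60 = 10.70.
Upper fence = Q3 + 1.5·IQR = 41.70 + 18.60 = 60.30.
9.5 lies below the lower fence.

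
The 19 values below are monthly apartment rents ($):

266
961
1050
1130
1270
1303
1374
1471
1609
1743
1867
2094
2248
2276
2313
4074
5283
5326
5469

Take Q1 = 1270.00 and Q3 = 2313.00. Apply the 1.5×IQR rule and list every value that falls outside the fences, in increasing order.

IQR = Q3 − Q1 = 2313.00 − 1270.00 = 1043.00.
Lower fence = Q1 − 1.5·IQR = 1270.00 − 1564.50 = -294.50.
Upper fence = Q3 + 1.5·IQR = 2313.00 + 1564.50 = 3877.50.
4074 > 3877.50 → outlier.
5283 > 3877.50 → outlier.
5326 > 3877.50 → outlier.
5469 > 3877.50 → outlier.
All remaining values lie within [-294.50, 3877.50].

4074, 5283, 5326, 5469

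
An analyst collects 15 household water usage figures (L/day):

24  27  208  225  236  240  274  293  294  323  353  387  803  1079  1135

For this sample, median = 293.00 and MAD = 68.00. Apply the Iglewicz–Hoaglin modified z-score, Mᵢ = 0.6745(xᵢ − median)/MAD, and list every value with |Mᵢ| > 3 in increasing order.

|Mᵢ| > 3 ⇔ |xᵢ − 293.00| > 3·68.00/0.6745 = 302.45.
So outliers lie outside [-9.45, 595.45].
803: M = 5.06 → outlier.
1079: M = 7.80 → outlier.
1135: M = 8.35 → outlier.

803, 1079, 1135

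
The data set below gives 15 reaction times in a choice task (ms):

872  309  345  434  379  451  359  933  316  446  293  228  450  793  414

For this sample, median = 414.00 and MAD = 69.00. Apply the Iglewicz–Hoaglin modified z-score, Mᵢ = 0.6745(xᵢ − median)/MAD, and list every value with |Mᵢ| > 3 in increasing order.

|Mᵢ| > 3 ⇔ |xᵢ − 414.00| > 3·69.00/0.6745 = 306.89.
So outliers lie outside [107.11, 720.89].
793: M = 3.70 → outlier.
872: M = 4.48 → outlier.
933: M = 5.07 → outlier.

793, 872, 933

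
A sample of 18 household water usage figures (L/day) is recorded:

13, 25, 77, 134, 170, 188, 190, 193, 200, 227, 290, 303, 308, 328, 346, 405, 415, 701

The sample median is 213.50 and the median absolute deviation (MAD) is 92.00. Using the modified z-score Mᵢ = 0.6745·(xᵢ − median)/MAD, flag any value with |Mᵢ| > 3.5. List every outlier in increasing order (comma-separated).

|Mᵢ| > 3.5 ⇔ |xᵢ − 213.50| > 3.5·92.00/0.6745 = 477.39.
So outliers lie outside [-263.89, 690.89].
701: M = 3.57 → outlier.

701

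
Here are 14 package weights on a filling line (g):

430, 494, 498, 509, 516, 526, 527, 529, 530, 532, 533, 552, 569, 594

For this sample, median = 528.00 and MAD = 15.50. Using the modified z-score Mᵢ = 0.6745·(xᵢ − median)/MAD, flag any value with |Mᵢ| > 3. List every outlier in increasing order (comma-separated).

430

|Mᵢ| > 3 ⇔ |xᵢ − 528.00| > 3·15.50/0.6745 = 68.94.
So outliers lie outside [459.06, 596.94].
430: M = -4.26 → outlier.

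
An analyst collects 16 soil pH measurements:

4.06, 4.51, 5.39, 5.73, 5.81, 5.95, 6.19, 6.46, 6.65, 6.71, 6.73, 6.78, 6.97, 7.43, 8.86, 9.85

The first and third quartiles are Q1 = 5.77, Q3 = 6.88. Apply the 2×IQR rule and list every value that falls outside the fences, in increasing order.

IQR = Q3 − Q1 = 6.88 − 5.77 = 1.11.
Lower fence = Q1 − 2·IQR = 5.77 − 2.22 = 3.55.
Upper fence = Q3 + 2·IQR = 6.88 + 2.22 = 9.10.
9.85 > 9.10 → outlier.
All remaining values lie within [3.55, 9.10].

9.85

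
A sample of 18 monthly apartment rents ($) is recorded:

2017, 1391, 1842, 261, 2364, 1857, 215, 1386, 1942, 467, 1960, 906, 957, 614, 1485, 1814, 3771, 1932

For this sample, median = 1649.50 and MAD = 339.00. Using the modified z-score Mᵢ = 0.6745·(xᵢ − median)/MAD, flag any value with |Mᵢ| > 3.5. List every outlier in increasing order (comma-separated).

3771

|Mᵢ| > 3.5 ⇔ |xᵢ − 1649.50| > 3.5·339.00/0.6745 = 1759.08.
So outliers lie outside [-109.58, 3408.58].
3771: M = 4.22 → outlier.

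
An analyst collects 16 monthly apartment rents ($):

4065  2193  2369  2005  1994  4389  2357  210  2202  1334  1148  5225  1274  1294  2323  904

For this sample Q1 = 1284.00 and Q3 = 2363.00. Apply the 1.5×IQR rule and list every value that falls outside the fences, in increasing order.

IQR = Q3 − Q1 = 2363.00 − 1284.00 = 1079.00.
Lower fence = Q1 − 1.5·IQR = 1284.00 − 1618.50 = -334.50.
Upper fence = Q3 + 1.5·IQR = 2363.00 + 1618.50 = 3981.50.
4065 > 3981.50 → outlier.
4389 > 3981.50 → outlier.
5225 > 3981.50 → outlier.
All remaining values lie within [-334.50, 3981.50].

4065, 4389, 5225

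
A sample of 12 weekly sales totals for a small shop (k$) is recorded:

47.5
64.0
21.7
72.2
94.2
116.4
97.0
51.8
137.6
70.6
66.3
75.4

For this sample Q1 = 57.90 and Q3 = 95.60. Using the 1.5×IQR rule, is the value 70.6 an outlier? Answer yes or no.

no

IQR = Q3 − Q1 = 95.60 − 57.90 = 37.70.
Lower fence = Q1 − 1.5·IQR = 57.90 − 56.55 = 1.35.
Upper fence = Q3 + 1.5·IQR = 95.60 + 56.55 = 152.15.
70.6 lies within [1.35, 152.15].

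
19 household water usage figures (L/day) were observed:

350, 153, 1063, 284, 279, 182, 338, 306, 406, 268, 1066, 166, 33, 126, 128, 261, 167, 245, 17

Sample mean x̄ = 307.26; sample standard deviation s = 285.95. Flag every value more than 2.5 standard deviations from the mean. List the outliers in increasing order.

1063, 1066

Cutoffs at x̄ ± 2.5s: 307.26 ± 2.5·285.95 = [-407.615, 1022.135].
1063: z = 2.64, |z| > 2.5 → outlier.
1066: z = 2.65, |z| > 2.5 → outlier.
Every other value lies within [-407.615, 1022.135].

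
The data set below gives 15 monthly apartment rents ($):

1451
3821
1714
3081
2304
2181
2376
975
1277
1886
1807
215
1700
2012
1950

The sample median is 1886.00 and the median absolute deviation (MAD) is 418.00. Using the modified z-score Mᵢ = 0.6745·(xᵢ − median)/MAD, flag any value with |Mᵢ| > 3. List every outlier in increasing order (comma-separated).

3821

|Mᵢ| > 3 ⇔ |xᵢ − 1886.00| > 3·418.00/0.6745 = 1859.15.
So outliers lie outside [26.85, 3745.15].
3821: M = 3.12 → outlier.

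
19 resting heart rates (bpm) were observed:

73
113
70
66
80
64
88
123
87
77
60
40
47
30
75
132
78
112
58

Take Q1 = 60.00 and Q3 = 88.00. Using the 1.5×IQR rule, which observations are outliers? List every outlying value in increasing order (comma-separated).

IQR = Q3 − Q1 = 88.00 − 60.00 = 28.00.
Lower fence = Q1 − 1.5·IQR = 60.00 − 42.00 = 18.00.
Upper fence = Q3 + 1.5·IQR = 88.00 + 42.00 = 130.00.
132 > 130.00 → outlier.
All remaining values lie within [18.00, 130.00].

132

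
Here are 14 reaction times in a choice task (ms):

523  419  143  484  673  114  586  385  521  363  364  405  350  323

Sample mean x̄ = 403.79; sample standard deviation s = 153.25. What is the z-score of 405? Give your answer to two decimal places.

z = (405 − 403.79) / 153.25 = 0.01.

0.01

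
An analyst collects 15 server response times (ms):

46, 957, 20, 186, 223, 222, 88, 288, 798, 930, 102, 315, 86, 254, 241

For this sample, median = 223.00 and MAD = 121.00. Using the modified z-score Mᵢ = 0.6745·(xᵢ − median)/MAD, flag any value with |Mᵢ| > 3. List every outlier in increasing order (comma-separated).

|Mᵢ| > 3 ⇔ |xᵢ − 223.00| > 3·121.00/0.6745 = 538.18.
So outliers lie outside [-315.18, 761.18].
798: M = 3.21 → outlier.
930: M = 3.94 → outlier.
957: M = 4.09 → outlier.

798, 930, 957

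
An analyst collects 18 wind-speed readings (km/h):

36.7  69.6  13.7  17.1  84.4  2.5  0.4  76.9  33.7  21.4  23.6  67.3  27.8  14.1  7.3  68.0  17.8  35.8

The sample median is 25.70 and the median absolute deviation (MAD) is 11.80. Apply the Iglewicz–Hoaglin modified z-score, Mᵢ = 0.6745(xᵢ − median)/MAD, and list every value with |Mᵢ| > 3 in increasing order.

|Mᵢ| > 3 ⇔ |xᵢ − 25.70| > 3·11.80/0.6745 = 52.48.
So outliers lie outside [-26.78, 78.18].
84.4: M = 3.36 → outlier.

84.4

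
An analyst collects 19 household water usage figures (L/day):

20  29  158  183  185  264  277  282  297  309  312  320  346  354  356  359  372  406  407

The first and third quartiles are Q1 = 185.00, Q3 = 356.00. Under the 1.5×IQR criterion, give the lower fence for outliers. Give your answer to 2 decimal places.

IQR = Q3 − Q1 = 356.00 − 185.00 = 171.00.
Lower fence = Q1 − 1.5·IQR = 185.00 − 256.50 = -71.50.
Upper fence = Q3 + 1.5·IQR = 356.00 + 256.50 = 612.50.

-71.50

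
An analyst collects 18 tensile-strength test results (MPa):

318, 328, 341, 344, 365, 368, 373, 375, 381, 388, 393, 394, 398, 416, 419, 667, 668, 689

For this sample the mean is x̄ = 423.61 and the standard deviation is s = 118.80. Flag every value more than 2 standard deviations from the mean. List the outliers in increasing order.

Cutoffs at x̄ ± 2s: 423.61 ± 2·118.80 = [186.01, 661.21].
667: z = 2.05, |z| > 2 → outlier.
668: z = 2.06, |z| > 2 → outlier.
689: z = 2.23, |z| > 2 → outlier.
Every other value lies within [186.01, 661.21].

667, 668, 689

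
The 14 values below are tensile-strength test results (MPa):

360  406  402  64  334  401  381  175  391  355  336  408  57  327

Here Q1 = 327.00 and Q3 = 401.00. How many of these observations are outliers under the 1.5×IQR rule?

IQR = 74.00; fences at 327.00 − 111.00 = 216.00 and 401.00 + 111.00 = 512.00.
Outside the cutoffs: 57, 64, 175.

3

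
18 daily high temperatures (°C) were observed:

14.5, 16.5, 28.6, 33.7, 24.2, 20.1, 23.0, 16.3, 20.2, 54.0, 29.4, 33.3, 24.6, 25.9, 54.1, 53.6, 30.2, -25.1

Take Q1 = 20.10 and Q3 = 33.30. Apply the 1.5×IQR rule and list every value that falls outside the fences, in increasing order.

IQR = Q3 − Q1 = 33.30 − 20.10 = 13.20.
Lower fence = Q1 − 1.5·IQR = 20.10 − 19.80 = 0.30.
Upper fence = Q3 + 1.5·IQR = 33.30 + 19.80 = 53.10.
-25.1 < 0.30 → outlier.
53.6 > 53.10 → outlier.
54.0 > 53.10 → outlier.
54.1 > 53.10 → outlier.
All remaining values lie within [0.30, 53.10].

-25.1, 53.6, 54.0, 54.1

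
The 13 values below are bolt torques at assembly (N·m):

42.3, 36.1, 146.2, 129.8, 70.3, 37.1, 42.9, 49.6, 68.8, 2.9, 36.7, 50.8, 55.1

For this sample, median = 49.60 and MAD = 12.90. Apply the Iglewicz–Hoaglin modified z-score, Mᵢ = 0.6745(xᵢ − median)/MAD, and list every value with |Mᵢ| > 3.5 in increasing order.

|Mᵢ| > 3.5 ⇔ |xᵢ − 49.60| > 3.5·12.90/0.6745 = 66.94.
So outliers lie outside [-17.34, 116.54].
129.8: M = 4.19 → outlier.
146.2: M = 5.05 → outlier.

129.8, 146.2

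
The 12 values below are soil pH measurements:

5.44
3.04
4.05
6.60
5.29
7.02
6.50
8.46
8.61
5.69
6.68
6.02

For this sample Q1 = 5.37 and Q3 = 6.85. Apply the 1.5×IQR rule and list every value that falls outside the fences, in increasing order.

IQR = Q3 − Q1 = 6.85 − 5.37 = 1.48.
Lower fence = Q1 − 1.5·IQR = 5.37 − 2.22 = 3.15.
Upper fence = Q3 + 1.5·IQR = 6.85 + 2.22 = 9.07.
3.04 < 3.15 → outlier.
All remaining values lie within [3.15, 9.07].

3.04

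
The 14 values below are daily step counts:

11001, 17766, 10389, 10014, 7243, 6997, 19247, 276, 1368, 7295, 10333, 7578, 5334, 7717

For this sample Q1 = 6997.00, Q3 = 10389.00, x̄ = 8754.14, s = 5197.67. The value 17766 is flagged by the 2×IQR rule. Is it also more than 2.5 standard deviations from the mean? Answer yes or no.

z = (17766 − 8754.14) / 5197.67 = 1.73.
|z| = 1.73 ≤ 2.5.

no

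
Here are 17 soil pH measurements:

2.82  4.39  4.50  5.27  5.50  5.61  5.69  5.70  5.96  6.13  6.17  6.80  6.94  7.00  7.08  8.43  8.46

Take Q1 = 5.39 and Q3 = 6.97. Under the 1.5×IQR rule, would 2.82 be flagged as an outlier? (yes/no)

IQR = Q3 − Q1 = 6.97 − 5.39 = 1.58.
Lower fence = Q1 − 1.5·IQR = 5.39 − 2.37 = 3.02.
Upper fence = Q3 + 1.5·IQR = 6.97 + 2.37 = 9.34.
2.82 lies below the lower fence.

yes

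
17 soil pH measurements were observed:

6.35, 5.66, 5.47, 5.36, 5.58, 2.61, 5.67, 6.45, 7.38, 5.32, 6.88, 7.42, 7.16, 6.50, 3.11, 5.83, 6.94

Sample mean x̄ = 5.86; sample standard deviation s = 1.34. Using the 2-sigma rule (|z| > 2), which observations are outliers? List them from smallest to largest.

Cutoffs at x̄ ± 2s: 5.86 ± 2·1.34 = [3.18, 8.54].
2.61: z = -2.43, |z| > 2 → outlier.
3.11: z = -2.05, |z| > 2 → outlier.
Every other value lies within [3.18, 8.54].

2.61, 3.11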